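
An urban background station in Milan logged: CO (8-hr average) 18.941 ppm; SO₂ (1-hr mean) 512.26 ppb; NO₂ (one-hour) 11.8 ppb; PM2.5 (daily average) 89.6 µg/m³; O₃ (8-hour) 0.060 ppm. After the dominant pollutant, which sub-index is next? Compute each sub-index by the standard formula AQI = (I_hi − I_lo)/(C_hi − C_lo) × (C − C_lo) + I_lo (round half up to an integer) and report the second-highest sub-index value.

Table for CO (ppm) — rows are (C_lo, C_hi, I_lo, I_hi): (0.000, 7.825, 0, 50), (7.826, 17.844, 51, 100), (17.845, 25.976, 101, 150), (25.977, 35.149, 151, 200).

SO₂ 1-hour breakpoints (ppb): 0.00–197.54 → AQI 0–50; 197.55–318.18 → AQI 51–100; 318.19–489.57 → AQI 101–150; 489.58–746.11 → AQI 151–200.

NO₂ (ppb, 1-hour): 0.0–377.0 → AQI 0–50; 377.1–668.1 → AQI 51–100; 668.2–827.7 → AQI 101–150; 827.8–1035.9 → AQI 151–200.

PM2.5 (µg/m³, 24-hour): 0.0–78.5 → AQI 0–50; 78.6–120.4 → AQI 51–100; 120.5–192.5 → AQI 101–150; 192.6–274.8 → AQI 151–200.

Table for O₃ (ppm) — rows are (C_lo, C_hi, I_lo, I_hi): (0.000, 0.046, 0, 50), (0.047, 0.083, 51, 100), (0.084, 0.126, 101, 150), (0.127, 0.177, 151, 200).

CO 18.941: bracket 17.845–25.976 → index 101–150; slope 49/8.131, offset 1.096.
AQI = 101 + 49/8.131·1.096 ≈ 107.60 ⇒ 108.
SO₂: row 489.58–746.11 (AQI 151–200). (200−151)·(512.26−489.58)/(746.11−489.58) + 151 = 49·22.68/256.53 + 151 ≈ 155.33 → 155.
NO₂: row 0.0–377.0 (AQI 0–50). (50−0)·(11.8−0.0)/(377.0−0.0) + 0 = 50·11.8/377.0 + 0 ≈ 1.56 → 2.
PM2.5: 89.6 ∈ [78.6, 120.4] ↔ index [51, 100].
51 + (89.6−78.6)·(100−51)/(120.4−78.6) = 51 + 11.0·49/41.8 ≈ 63.89, so AQI = 64.
O₃: 0.060 ∈ [0.047, 0.083] ↔ index [51, 100].
51 + (0.060−0.047)·(100−51)/(0.083−0.047) = 51 + 0.013·49/0.036 ≈ 68.69, so AQI = 69.
Sub-indices: CO→108, SO₂→155, NO₂→2, PM2.5→64, O₃→69. Ranked high→low: 155, 108, 69, 64, 2. Second-highest sub-index = 108.

108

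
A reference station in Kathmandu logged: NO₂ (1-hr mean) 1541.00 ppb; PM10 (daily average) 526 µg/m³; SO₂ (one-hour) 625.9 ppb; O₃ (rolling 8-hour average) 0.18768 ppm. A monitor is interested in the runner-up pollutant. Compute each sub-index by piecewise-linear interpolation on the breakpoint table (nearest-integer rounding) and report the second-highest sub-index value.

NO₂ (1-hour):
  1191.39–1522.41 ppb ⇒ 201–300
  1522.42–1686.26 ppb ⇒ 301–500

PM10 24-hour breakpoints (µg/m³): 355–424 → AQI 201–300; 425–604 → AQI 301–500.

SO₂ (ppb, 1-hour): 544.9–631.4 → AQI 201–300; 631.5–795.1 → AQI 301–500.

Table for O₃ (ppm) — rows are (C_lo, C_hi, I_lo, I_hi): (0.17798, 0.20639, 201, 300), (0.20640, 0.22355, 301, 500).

NO₂: row 1522.42–1686.26 (AQI 301–500). (500−301)·(1541.00−1522.42)/(1686.26−1522.42) + 301 = 199·18.58/163.84 + 301 ≈ 323.57 → 324.
PM10: 526 lies in 425–604, so I_lo=301, I_hi=500, C_lo=425, C_hi=604.
(500−301)/(604−425) × (526−425) + 301 = 199/179 × 101 + 301 ≈ 413.28 → 413.
SO₂ 625.9: bracket 544.9–631.4 → index 201–300; slope 99/86.5, offset 81.0.
AQI = 201 + 99/86.5·81.0 ≈ 293.71 ⇒ 294.
O₃ 0.18768: bracket 0.17798–0.20639 → index 201–300; slope 99/0.02841, offset 0.00970.
AQI = 201 + 99/0.02841·0.00970 ≈ 234.80 ⇒ 235.
Sub-indices: NO₂→324, PM10→413, SO₂→294, O₃→235. Ranked high→low: 413, 324, 294, 235. Second-highest sub-index = 324.

324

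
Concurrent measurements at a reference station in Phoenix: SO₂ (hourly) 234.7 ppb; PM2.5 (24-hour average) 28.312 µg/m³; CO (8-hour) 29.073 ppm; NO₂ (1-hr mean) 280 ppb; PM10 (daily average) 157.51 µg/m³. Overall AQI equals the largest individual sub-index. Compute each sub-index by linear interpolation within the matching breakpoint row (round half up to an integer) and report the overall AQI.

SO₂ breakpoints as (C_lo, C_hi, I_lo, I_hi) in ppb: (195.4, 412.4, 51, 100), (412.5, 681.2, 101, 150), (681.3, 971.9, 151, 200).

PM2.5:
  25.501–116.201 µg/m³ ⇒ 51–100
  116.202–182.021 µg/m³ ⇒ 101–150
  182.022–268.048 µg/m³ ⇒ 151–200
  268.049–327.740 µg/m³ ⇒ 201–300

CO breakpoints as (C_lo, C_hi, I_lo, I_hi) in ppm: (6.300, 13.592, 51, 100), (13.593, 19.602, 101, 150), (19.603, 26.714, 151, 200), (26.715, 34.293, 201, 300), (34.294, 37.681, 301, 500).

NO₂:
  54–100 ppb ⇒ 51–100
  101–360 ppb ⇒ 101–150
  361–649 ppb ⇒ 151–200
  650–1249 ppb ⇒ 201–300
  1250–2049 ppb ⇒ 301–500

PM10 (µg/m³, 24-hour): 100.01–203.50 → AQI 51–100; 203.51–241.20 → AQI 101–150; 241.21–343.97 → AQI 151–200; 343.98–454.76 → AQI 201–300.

232

SO₂: 234.7 ∈ [195.4, 412.4] ↔ index [51, 100].
51 + (234.7−195.4)·(100−51)/(412.4−195.4) = 51 + 39.3·49/217.0 ≈ 59.87, so AQI = 60.
PM2.5: 28.312 lies in 25.501–116.201, so I_lo=51, I_hi=100, C_lo=25.501, C_hi=116.201.
(100−51)/(116.201−25.501) × (28.312−25.501) + 51 = 49/90.700 × 2.811 + 51 ≈ 52.52 → 53.
CO: 29.073 ∈ [26.715, 34.293] ↔ index [201, 300].
201 + (29.073−26.715)·(300−201)/(34.293−26.715) = 201 + 2.358·99/7.578 ≈ 231.81, so AQI = 232.
NO₂: row 101–360 (AQI 101–150). (150−101)·(280−101)/(360−101) + 101 = 49·179/259 + 101 ≈ 134.86 → 135.
PM10: 157.51 lies in 100.01–203.50, so I_lo=51, I_hi=100, C_lo=100.01, C_hi=203.50.
(100−51)/(203.50−100.01) × (157.51−100.01) + 51 = 49/103.49 × 57.50 + 51 ≈ 78.22 → 78.
Sub-indices: SO₂→60, PM2.5→53, CO→232, NO₂→135, PM10→78. Overall AQI = max = 232; dominant pollutant is CO.
AQI 232: Very Unhealthy.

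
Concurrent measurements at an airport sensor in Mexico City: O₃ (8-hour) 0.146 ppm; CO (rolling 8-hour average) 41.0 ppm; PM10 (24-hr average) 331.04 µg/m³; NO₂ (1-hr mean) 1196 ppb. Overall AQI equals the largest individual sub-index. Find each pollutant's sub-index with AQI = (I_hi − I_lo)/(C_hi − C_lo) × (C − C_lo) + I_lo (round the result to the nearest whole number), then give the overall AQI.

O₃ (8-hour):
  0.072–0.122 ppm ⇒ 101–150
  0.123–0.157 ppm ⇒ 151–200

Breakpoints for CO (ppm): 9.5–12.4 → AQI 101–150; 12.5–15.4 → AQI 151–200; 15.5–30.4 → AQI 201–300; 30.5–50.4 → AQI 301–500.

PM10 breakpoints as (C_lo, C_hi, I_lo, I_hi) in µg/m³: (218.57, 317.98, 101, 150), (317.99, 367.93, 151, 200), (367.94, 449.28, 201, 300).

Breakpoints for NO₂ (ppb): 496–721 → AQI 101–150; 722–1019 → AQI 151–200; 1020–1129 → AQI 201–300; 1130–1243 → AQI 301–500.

417

O₃: row 0.123–0.157 (AQI 151–200). (200−151)·(0.146−0.123)/(0.157−0.123) + 151 = 49·0.023/0.034 + 151 ≈ 184.15 → 184.
CO 41.0: bracket 30.5–50.4 → index 301–500; slope 199/19.9, offset 10.5.
AQI = 301 + 199/19.9·10.5 ≈ 406.00 ⇒ 406.
PM10: 331.04 lies in 317.99–367.93, so I_lo=151, I_hi=200, C_lo=317.99, C_hi=367.93.
(200−151)/(367.93−317.99) × (331.04−317.99) + 151 = 49/49.94 × 13.05 + 151 ≈ 163.80 → 164.
NO₂ 1196: bracket 1130–1243 → index 301–500; slope 199/113, offset 66.
AQI = 301 + 199/113·66 ≈ 417.23 ⇒ 417.
Sub-indices: O₃→184, CO→406, PM10→164, NO₂→417. Overall AQI = max = 417; dominant pollutant is NO₂.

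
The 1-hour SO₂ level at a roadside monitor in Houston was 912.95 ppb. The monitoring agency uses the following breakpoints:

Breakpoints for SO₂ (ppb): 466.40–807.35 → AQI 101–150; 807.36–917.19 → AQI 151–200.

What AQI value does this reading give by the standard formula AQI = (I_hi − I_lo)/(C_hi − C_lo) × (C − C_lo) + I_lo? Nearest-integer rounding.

SO₂: row 807.36–917.19 (AQI 151–200). (200−151)·(912.95−807.36)/(917.19−807.36) + 151 = 49·105.59/109.83 + 151 ≈ 198.11 → 198.

198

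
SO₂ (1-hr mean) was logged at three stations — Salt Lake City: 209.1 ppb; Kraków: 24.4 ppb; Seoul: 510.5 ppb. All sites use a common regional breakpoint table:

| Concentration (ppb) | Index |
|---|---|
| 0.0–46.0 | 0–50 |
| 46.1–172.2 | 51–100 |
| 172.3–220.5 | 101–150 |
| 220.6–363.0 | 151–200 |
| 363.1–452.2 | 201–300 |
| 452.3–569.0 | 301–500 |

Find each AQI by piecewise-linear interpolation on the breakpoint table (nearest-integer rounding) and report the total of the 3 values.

Salt Lake City: row 172.3–220.5 (AQI 101–150). (150−101)·(209.1−172.3)/(220.5−172.3) + 101 = 49·36.8/48.2 + 101 ≈ 138.41 → 138.
Kraków: row 0.0–46.0 (AQI 0–50). (50−0)·(24.4−0.0)/(46.0−0.0) + 0 = 50·24.4/46.0 + 0 ≈ 26.52 → 27.
Seoul 510.5: bracket 452.3–569.0 → index 301–500; slope 199/116.7, offset 58.2.
AQI = 301 + 199/116.7·58.2 ≈ 400.24 ⇒ 400.
AQIs: Salt Lake City=138, Kraków=27, Seoul=400. Sum = 138 + 27 + 400 = 565.

565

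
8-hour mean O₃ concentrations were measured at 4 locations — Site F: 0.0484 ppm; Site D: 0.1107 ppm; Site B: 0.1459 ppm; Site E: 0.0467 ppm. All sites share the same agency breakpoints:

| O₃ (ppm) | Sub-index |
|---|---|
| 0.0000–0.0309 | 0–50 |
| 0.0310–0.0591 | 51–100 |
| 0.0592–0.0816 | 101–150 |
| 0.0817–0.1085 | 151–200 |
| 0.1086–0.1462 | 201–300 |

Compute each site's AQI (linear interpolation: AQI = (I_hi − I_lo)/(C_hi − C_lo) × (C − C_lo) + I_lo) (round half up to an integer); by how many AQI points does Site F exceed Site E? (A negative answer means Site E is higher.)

3

Site F: 0.0484 ∈ [0.0310, 0.0591] ↔ index [51, 100].
51 + (0.0484−0.0310)·(100−51)/(0.0591−0.0310) = 51 + 0.0174·49/0.0281 ≈ 81.34, so AQI = 81.
Site D: row 0.1086–0.1462 (AQI 201–300). (300−201)·(0.1107−0.1086)/(0.1462−0.1086) + 201 = 99·0.0021/0.0376 + 201 ≈ 206.53 → 207.
Site B: 0.1459 ∈ [0.1086, 0.1462] ↔ index [201, 300].
201 + (0.1459−0.1086)·(300−201)/(0.1462−0.1086) = 201 + 0.0373·99/0.0376 ≈ 299.21, so AQI = 299.
Site E: 0.0467 lies in 0.0310–0.0591, so I_lo=51, I_hi=100, C_lo=0.0310, C_hi=0.0591.
(100−51)/(0.0591−0.0310) × (0.0467−0.0310) + 51 = 49/0.0281 × 0.0157 + 51 ≈ 78.38 → 78.
AQIs: Site F=81, Site D=207, Site B=299, Site E=78. Site F (81) − Site E (78) = 3.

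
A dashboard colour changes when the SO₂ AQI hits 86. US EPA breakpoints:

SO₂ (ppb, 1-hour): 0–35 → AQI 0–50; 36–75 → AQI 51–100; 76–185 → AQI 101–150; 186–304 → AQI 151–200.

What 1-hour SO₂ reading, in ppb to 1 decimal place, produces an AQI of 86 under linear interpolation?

63.9

AQI 86 lies in the 51–100 band, which corresponds to 36–75 ppb.
C = 36 + (86−51)×(75−36)/(100−51) = 36 + 35×39/49 ≈ 63.857 ppb → 63.9 ppb to 1 dp.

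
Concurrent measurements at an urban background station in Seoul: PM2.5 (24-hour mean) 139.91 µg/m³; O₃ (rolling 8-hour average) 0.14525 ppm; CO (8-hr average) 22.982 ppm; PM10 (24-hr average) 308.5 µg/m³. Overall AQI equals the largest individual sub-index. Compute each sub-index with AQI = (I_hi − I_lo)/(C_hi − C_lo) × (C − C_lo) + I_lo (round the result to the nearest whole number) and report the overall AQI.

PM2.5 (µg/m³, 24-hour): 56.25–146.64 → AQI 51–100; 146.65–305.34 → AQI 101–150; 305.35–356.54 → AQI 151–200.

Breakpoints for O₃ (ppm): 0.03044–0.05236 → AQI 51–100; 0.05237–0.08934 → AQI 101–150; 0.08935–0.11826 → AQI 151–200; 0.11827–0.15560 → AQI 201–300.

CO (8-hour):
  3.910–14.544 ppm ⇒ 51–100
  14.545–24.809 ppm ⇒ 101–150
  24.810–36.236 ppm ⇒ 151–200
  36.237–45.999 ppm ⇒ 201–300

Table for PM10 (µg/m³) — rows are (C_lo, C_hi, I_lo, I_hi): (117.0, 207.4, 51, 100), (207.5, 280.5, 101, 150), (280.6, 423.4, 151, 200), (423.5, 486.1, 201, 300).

273

PM2.5: row 56.25–146.64 (AQI 51–100). (100−51)·(139.91−56.25)/(146.64−56.25) + 51 = 49·83.66/90.39 + 51 ≈ 96.35 → 96.
O₃: row 0.11827–0.15560 (AQI 201–300). (300−201)·(0.14525−0.11827)/(0.15560−0.11827) + 201 = 99·0.02698/0.03733 + 201 ≈ 272.55 → 273.
CO 22.982: bracket 14.545–24.809 → index 101–150; slope 49/10.264, offset 8.437.
AQI = 101 + 49/10.264·8.437 ≈ 141.28 ⇒ 141.
PM10 308.5: bracket 280.6–423.4 → index 151–200; slope 49/142.8, offset 27.9.
AQI = 151 + 49/142.8·27.9 ≈ 160.57 ⇒ 161.
Sub-indices: PM2.5→96, O₃→273, CO→141, PM10→161. Overall AQI = max = 273; dominant pollutant is O₃.
AQI 273: Very Unhealthy.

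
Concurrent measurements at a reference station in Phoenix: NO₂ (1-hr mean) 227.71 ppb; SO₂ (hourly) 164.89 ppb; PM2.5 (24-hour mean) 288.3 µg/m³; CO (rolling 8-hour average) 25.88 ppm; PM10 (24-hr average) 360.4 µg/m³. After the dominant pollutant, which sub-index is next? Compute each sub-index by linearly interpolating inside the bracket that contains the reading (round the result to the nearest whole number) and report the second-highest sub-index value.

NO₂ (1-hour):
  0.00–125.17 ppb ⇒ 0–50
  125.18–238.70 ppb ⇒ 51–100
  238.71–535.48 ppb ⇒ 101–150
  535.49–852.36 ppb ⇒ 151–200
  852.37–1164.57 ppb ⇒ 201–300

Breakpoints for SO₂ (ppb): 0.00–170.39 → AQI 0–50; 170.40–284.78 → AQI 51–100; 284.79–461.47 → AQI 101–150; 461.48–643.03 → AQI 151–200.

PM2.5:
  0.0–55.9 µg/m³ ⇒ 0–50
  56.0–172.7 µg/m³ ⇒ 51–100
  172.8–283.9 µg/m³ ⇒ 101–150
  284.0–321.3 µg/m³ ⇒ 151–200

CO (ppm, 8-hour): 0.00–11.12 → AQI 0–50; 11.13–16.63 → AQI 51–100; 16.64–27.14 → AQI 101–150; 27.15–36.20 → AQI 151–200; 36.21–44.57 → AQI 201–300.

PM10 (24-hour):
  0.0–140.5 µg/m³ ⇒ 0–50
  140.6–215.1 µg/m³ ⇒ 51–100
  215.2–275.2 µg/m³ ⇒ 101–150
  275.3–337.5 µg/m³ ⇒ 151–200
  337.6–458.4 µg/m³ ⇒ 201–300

NO₂: 227.71 ∈ [125.18, 238.70] ↔ index [51, 100].
51 + (227.71−125.18)·(100−51)/(238.70−125.18) = 51 + 102.53·49/113.52 ≈ 95.26, so AQI = 95.
SO₂: 164.89 lies in 0.00–170.39, so I_lo=0, I_hi=50, C_lo=0.00, C_hi=170.39.
(50−0)/(170.39−0.00) × (164.89−0.00) + 0 = 50/170.39 × 164.89 + 0 ≈ 48.39 → 48.
PM2.5: 288.3 lies in 284.0–321.3, so I_lo=151, I_hi=200, C_lo=284.0, C_hi=321.3.
(200−151)/(321.3−284.0) × (288.3−284.0) + 151 = 49/37.3 × 4.3 + 151 ≈ 156.65 → 157.
CO: 25.88 lies in 16.64–27.14, so I_lo=101, I_hi=150, C_lo=16.64, C_hi=27.14.
(150−101)/(27.14−16.64) × (25.88−16.64) + 101 = 49/10.50 × 9.24 + 101 ≈ 144.12 → 144.
PM10: 360.4 lies in 337.6–458.4, so I_lo=201, I_hi=300, C_lo=337.6, C_hi=458.4.
(300−201)/(458.4−337.6) × (360.4−337.6) + 201 = 99/120.8 × 22.8 + 201 ≈ 219.69 → 220.
Sub-indices: NO₂→95, SO₂→48, PM2.5→157, CO→144, PM10→220. Ranked high→low: 220, 157, 144, 95, 48. Second-highest sub-index = 157.

157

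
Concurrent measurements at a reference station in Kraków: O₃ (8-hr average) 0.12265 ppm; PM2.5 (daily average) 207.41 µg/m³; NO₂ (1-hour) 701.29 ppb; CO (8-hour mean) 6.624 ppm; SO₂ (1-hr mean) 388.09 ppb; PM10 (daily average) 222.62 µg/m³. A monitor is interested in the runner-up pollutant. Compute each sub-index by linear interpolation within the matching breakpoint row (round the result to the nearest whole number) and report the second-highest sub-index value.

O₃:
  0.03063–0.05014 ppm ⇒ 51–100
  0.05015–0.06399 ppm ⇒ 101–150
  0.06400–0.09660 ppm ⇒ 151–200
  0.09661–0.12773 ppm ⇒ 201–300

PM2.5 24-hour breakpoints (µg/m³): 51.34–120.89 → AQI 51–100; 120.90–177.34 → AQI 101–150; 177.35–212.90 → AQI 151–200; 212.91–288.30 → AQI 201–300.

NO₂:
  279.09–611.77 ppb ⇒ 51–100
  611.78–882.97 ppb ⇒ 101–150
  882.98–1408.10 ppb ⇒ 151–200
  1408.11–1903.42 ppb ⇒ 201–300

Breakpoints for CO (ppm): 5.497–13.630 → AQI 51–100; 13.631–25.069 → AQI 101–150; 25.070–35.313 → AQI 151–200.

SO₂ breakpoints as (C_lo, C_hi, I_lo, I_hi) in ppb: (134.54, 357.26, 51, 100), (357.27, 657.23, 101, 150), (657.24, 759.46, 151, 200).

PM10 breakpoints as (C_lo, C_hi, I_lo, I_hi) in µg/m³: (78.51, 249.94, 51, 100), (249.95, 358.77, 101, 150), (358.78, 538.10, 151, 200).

192

O₃ 0.12265: bracket 0.09661–0.12773 → index 201–300; slope 99/0.03112, offset 0.02604.
AQI = 201 + 99/0.03112·0.02604 ≈ 283.84 ⇒ 284.
PM2.5: 207.41 lies in 177.35–212.90, so I_lo=151, I_hi=200, C_lo=177.35, C_hi=212.90.
(200−151)/(212.90−177.35) × (207.41−177.35) + 151 = 49/35.55 × 30.06 + 151 ≈ 192.43 → 192.
NO₂ 701.29: bracket 611.78–882.97 → index 101–150; slope 49/271.19, offset 89.51.
AQI = 101 + 49/271.19·89.51 ≈ 117.17 ⇒ 117.
CO: row 5.497–13.630 (AQI 51–100). (100−51)·(6.624−5.497)/(13.630−5.497) + 51 = 49·1.127/8.133 + 51 ≈ 57.79 → 58.
SO₂: 388.09 ∈ [357.27, 657.23] ↔ index [101, 150].
101 + (388.09−357.27)·(150−101)/(657.23−357.27) = 101 + 30.82·49/299.96 ≈ 106.03, so AQI = 106.
PM10 222.62: bracket 78.51–249.94 → index 51–100; slope 49/171.43, offset 144.11.
AQI = 51 + 49/171.43·144.11 ≈ 92.19 ⇒ 92.
Sub-indices: O₃→284, PM2.5→192, NO₂→117, CO→58, SO₂→106, PM10→92. Ranked high→low: 284, 192, 117, 106, 92, 58. Second-highest sub-index = 192.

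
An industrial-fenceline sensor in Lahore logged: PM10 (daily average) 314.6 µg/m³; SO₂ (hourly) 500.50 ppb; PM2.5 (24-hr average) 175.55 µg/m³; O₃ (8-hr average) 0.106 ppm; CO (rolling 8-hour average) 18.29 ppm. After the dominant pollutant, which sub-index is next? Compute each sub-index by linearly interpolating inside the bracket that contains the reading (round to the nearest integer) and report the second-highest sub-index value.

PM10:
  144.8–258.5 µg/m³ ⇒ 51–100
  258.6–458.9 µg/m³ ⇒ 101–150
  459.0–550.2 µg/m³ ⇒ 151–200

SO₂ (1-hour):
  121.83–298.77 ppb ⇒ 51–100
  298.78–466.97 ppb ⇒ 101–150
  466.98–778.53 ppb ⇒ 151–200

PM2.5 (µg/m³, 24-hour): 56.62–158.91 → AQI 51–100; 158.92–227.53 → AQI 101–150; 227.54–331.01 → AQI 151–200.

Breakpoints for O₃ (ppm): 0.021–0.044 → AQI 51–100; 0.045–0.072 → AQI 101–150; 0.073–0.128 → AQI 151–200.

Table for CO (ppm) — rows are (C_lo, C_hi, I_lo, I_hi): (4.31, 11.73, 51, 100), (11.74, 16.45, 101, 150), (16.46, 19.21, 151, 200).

180

PM10: 314.6 lies in 258.6–458.9, so I_lo=101, I_hi=150, C_lo=258.6, C_hi=458.9.
(150−101)/(458.9−258.6) × (314.6−258.6) + 101 = 49/200.3 × 56.0 + 101 ≈ 114.70 → 115.
SO₂ 500.50: bracket 466.98–778.53 → index 151–200; slope 49/311.55, offset 33.52.
AQI = 151 + 49/311.55·33.52 ≈ 156.27 ⇒ 156.
PM2.5: row 158.92–227.53 (AQI 101–150). (150−101)·(175.55−158.92)/(227.53−158.92) + 101 = 49·16.63/68.61 + 101 ≈ 112.88 → 113.
O₃: 0.106 lies in 0.073–0.128, so I_lo=151, I_hi=200, C_lo=0.073, C_hi=0.128.
(200−151)/(0.128−0.073) × (0.106−0.073) + 151 = 49/0.055 × 0.033 + 151 ≈ 180.40 → 180.
CO 18.29: bracket 16.46–19.21 → index 151–200; slope 49/2.75, offset 1.83.
AQI = 151 + 49/2.75·1.83 ≈ 183.61 ⇒ 184.
Sub-indices: PM10→115, SO₂→156, PM2.5→113, O₃→180, CO→184. Ranked high→low: 184, 180, 156, 115, 113. Second-highest sub-index = 180.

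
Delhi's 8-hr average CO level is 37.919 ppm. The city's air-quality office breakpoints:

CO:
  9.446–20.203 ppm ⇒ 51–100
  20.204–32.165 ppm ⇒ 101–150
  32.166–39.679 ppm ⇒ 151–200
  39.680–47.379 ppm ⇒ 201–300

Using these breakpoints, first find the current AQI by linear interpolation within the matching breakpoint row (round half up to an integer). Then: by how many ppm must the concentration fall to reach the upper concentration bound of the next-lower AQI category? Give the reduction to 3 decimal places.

5.754

CO: 37.919 ∈ [32.166, 39.679] ↔ index [151, 200].
151 + (37.919−32.166)·(200−151)/(39.679−32.166) = 151 + 5.753·49/7.513 ≈ 188.52, so AQI = 189.
Current AQI 189 is in the Unhealthy range (151–200). The next-lower category tops out at AQI 150, whose upper concentration bound is 32.165 ppm.
Reduction needed = 37.919 − 32.165 = 5.754 ppm.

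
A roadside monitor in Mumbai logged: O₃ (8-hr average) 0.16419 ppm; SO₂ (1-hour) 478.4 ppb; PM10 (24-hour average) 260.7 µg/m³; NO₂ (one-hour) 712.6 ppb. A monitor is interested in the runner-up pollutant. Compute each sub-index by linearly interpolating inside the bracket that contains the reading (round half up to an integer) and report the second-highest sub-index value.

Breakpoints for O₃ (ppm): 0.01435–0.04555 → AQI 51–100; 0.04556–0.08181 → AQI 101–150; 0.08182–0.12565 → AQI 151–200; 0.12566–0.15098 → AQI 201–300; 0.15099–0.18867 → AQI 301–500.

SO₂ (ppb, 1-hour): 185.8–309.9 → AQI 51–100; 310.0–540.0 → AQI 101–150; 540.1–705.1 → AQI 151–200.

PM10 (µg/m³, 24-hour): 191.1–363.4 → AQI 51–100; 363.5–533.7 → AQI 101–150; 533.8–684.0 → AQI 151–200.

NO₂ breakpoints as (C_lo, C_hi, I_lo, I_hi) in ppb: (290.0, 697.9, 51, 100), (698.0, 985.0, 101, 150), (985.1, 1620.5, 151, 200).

137

O₃: row 0.15099–0.18867 (AQI 301–500). (500−301)·(0.16419−0.15099)/(0.18867−0.15099) + 301 = 199·0.01320/0.03768 + 301 ≈ 370.71 → 371.
SO₂: row 310.0–540.0 (AQI 101–150). (150−101)·(478.4−310.0)/(540.0−310.0) + 101 = 49·168.4/230.0 + 101 ≈ 136.88 → 137.
PM10: 260.7 lies in 191.1–363.4, so I_lo=51, I_hi=100, C_lo=191.1, C_hi=363.4.
(100−51)/(363.4−191.1) × (260.7−191.1) + 51 = 49/172.3 × 69.6 + 51 ≈ 70.79 → 71.
NO₂: 712.6 lies in 698.0–985.0, so I_lo=101, I_hi=150, C_lo=698.0, C_hi=985.0.
(150−101)/(985.0−698.0) × (712.6−698.0) + 101 = 49/287.0 × 14.6 + 101 ≈ 103.49 → 103.
Sub-indices: O₃→371, SO₂→137, PM10→71, NO₂→103. Ranked high→low: 371, 137, 103, 71. Second-highest sub-index = 137.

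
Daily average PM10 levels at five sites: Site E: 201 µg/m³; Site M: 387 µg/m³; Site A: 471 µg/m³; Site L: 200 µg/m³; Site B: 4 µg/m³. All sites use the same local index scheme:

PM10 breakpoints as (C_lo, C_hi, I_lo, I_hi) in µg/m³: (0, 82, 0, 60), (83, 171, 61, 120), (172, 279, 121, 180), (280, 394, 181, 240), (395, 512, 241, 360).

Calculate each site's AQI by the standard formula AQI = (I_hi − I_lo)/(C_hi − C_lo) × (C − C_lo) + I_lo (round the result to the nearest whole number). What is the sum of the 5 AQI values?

Site E 201: bracket 172–279 → index 121–180; slope 59/107, offset 29.
AQI = 121 + 59/107·29 ≈ 136.99 ⇒ 137.
Site M: 387 ∈ [280, 394] ↔ index [181, 240].
181 + (387−280)·(240−181)/(394−280) = 181 + 107·59/114 ≈ 236.38, so AQI = 236.
Site A: row 395–512 (AQI 241–360). (360−241)·(471−395)/(512−395) + 241 = 119·76/117 + 241 ≈ 318.30 → 318.
Site L: 200 lies in 172–279, so I_lo=121, I_hi=180, C_lo=172, C_hi=279.
(180−121)/(279−172) × (200−172) + 121 = 59/107 × 28 + 121 ≈ 136.44 → 136.
Site B: 4 ∈ [0, 82] ↔ index [0, 60].
0 + (4−0)·(60−0)/(82−0) = 0 + 4·60/82 ≈ 2.93, so AQI = 3.
AQIs: Site E=137, Site M=236, Site A=318, Site L=136, Site B=3. Sum = 137 + 236 + 318 + 136 + 3 = 830.

830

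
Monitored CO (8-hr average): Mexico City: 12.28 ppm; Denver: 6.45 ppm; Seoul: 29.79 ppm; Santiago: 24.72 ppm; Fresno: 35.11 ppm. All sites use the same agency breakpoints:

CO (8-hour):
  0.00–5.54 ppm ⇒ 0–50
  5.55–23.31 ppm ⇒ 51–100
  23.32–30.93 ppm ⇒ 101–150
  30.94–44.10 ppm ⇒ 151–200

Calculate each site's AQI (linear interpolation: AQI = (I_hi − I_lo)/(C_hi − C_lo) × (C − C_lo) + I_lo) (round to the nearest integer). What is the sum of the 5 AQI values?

Mexico City: 12.28 lies in 5.55–23.31, so I_lo=51, I_hi=100, C_lo=5.55, C_hi=23.31.
(100−51)/(23.31−5.55) × (12.28−5.55) + 51 = 49/17.76 × 6.73 + 51 ≈ 69.57 → 70.
Denver: 6.45 lies in 5.55–23.31, so I_lo=51, I_hi=100, C_lo=5.55, C_hi=23.31.
(100−51)/(23.31−5.55) × (6.45−5.55) + 51 = 49/17.76 × 0.90 + 51 ≈ 53.48 → 53.
Seoul 29.79: bracket 23.32–30.93 → index 101–150; slope 49/7.61, offset 6.47.
AQI = 101 + 49/7.61·6.47 ≈ 142.66 ⇒ 143.
Santiago: 24.72 lies in 23.32–30.93, so I_lo=101, I_hi=150, C_lo=23.32, C_hi=30.93.
(150−101)/(30.93−23.32) × (24.72−23.32) + 101 = 49/7.61 × 1.40 + 101 ≈ 110.01 → 110.
Fresno 35.11: bracket 30.94–44.10 → index 151–200; slope 49/13.16, offset 4.17.
AQI = 151 + 49/13.16·4.17 ≈ 166.53 ⇒ 167.
AQIs: Mexico City=70, Denver=53, Seoul=143, Santiago=110, Fresno=167. Sum = 70 + 53 + 143 + 110 + 167 = 543.

543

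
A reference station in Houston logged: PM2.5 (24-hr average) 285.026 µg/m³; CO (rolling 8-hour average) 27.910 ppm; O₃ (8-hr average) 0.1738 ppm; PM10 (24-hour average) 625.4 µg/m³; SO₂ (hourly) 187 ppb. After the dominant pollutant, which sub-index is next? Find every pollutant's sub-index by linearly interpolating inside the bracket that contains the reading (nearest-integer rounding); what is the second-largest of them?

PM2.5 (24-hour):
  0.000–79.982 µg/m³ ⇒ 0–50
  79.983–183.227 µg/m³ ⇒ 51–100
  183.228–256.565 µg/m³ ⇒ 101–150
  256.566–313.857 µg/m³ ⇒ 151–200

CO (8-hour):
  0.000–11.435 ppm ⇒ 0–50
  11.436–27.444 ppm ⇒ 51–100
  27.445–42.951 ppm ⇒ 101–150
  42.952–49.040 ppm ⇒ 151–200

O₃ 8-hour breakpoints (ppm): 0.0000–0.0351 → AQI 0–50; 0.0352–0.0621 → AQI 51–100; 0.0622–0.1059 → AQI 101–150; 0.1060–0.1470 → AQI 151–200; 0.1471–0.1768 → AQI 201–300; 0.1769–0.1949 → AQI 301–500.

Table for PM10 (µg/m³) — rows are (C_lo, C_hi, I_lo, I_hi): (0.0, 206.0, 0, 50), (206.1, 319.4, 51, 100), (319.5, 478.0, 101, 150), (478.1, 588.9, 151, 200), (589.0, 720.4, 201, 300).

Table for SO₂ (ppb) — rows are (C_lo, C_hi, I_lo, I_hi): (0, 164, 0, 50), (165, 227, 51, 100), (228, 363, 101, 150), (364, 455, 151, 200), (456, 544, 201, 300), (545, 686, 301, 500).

228

PM2.5: row 256.566–313.857 (AQI 151–200). (200−151)·(285.026−256.566)/(313.857−256.566) + 151 = 49·28.460/57.291 + 151 ≈ 175.34 → 175.
CO 27.910: bracket 27.445–42.951 → index 101–150; slope 49/15.506, offset 0.465.
AQI = 101 + 49/15.506·0.465 ≈ 102.47 ⇒ 102.
O₃: row 0.1471–0.1768 (AQI 201–300). (300−201)·(0.1738−0.1471)/(0.1768−0.1471) + 201 = 99·0.0267/0.0297 + 201 ≈ 290.00 → 290.
PM10: 625.4 lies in 589.0–720.4, so I_lo=201, I_hi=300, C_lo=589.0, C_hi=720.4.
(300−201)/(720.4−589.0) × (625.4−589.0) + 201 = 99/131.4 × 36.4 + 201 ≈ 228.42 → 228.
SO₂ 187: bracket 165–227 → index 51–100; slope 49/62, offset 22.
AQI = 51 + 49/62·22 ≈ 68.39 ⇒ 68.
Sub-indices: PM2.5→175, CO→102, O₃→290, PM10→228, SO₂→68. Ranked high→low: 290, 228, 175, 102, 68. Second-highest sub-index = 228.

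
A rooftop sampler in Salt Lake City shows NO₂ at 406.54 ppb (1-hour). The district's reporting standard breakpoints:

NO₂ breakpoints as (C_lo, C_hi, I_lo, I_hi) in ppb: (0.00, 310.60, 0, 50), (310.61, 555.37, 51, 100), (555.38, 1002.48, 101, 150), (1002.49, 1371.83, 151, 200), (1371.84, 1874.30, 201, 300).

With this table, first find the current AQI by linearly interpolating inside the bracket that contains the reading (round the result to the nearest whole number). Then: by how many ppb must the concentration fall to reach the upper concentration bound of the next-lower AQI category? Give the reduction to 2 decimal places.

95.94

NO₂: 406.54 ∈ [310.61, 555.37] ↔ index [51, 100].
51 + (406.54−310.61)·(100−51)/(555.37−310.61) = 51 + 95.93·49/244.76 ≈ 70.20, so AQI = 70.
Current AQI 70 is in the Moderate range (51–100). The next-lower category tops out at AQI 50, whose upper concentration bound is 310.60 ppb.
Reduction needed = 406.54 − 310.60 = 95.94 ppb.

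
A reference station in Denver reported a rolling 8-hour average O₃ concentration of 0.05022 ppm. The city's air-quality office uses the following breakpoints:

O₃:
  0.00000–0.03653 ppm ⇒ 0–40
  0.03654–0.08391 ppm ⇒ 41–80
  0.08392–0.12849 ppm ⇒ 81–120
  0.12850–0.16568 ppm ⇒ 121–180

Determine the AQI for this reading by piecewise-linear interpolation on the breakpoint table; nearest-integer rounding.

52

O₃: 0.05022 lies in 0.03654–0.08391, so I_lo=41, I_hi=80, C_lo=0.03654, C_hi=0.08391.
(80−41)/(0.08391−0.03654) × (0.05022−0.03654) + 41 = 39/0.04737 × 0.01368 + 41 ≈ 52.26 → 52.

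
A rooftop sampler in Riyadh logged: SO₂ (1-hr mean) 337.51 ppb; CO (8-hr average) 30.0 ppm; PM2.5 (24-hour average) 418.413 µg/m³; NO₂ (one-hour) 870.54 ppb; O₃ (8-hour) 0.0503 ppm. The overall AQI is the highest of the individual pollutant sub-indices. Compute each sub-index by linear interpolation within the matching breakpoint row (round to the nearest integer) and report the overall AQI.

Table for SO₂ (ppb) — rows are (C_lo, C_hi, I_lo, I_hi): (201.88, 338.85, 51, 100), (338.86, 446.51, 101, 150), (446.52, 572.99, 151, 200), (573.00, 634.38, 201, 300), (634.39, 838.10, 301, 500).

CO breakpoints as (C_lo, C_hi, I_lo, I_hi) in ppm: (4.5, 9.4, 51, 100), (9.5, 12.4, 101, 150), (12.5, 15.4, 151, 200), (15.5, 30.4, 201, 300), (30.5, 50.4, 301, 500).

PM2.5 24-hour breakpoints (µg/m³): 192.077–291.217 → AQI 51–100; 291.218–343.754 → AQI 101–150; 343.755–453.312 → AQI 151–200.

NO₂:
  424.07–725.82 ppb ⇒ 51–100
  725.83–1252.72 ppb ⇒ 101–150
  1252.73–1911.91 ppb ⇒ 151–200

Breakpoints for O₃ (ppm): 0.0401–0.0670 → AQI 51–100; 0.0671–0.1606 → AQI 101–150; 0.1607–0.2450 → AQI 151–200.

297

SO₂: 337.51 lies in 201.88–338.85, so I_lo=51, I_hi=100, C_lo=201.88, C_hi=338.85.
(100−51)/(338.85−201.88) × (337.51−201.88) + 51 = 49/136.97 × 135.63 + 51 ≈ 99.52 → 100.
CO: 30.0 ∈ [15.5, 30.4] ↔ index [201, 300].
201 + (30.0−15.5)·(300−201)/(30.4−15.5) = 201 + 14.5·99/14.9 ≈ 297.34, so AQI = 297.
PM2.5 418.413: bracket 343.755–453.312 → index 151–200; slope 49/109.557, offset 74.658.
AQI = 151 + 49/109.557·74.658 ≈ 184.39 ⇒ 184.
NO₂ 870.54: bracket 725.83–1252.72 → index 101–150; slope 49/526.89, offset 144.71.
AQI = 101 + 49/526.89·144.71 ≈ 114.46 ⇒ 114.
O₃: row 0.0401–0.0670 (AQI 51–100). (100−51)·(0.0503−0.0401)/(0.0670−0.0401) + 51 = 49·0.0102/0.0269 + 51 ≈ 69.58 → 70.
Sub-indices: SO₂→100, CO→297, PM2.5→184, NO₂→114, O₃→70. Overall AQI = max = 297; dominant pollutant is CO.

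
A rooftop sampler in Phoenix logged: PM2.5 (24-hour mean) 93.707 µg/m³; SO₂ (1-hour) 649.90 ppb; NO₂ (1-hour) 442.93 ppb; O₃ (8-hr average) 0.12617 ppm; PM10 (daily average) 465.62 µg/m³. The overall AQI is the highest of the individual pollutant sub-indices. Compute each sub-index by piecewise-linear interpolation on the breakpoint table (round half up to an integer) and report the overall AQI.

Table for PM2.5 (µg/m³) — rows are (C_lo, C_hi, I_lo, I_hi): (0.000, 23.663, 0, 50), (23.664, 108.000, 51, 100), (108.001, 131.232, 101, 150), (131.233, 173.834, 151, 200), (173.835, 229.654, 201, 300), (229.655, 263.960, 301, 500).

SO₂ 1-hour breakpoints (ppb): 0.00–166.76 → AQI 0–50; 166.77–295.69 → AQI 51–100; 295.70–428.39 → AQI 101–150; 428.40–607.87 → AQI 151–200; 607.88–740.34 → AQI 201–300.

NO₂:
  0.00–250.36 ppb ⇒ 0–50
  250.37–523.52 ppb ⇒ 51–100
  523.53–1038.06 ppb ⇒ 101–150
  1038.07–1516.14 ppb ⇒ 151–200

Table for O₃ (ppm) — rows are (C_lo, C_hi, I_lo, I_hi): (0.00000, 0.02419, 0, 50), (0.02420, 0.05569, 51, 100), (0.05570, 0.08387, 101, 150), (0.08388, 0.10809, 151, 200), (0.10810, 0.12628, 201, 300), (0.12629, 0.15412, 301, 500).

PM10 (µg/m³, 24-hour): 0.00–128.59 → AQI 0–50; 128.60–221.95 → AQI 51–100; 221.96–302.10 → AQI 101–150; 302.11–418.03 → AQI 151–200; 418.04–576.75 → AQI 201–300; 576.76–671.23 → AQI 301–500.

299

PM2.5 93.707: bracket 23.664–108.000 → index 51–100; slope 49/84.336, offset 70.043.
AQI = 51 + 49/84.336·70.043 ≈ 91.70 ⇒ 92.
SO₂ 649.90: bracket 607.88–740.34 → index 201–300; slope 99/132.46, offset 42.02.
AQI = 201 + 99/132.46·42.02 ≈ 232.41 ⇒ 232.
NO₂: 442.93 lies in 250.37–523.52, so I_lo=51, I_hi=100, C_lo=250.37, C_hi=523.52.
(100−51)/(523.52−250.37) × (442.93−250.37) + 51 = 49/273.15 × 192.56 + 51 ≈ 85.54 → 86.
O₃: 0.12617 ∈ [0.10810, 0.12628] ↔ index [201, 300].
201 + (0.12617−0.10810)·(300−201)/(0.12628−0.10810) = 201 + 0.01807·99/0.01818 ≈ 299.40, so AQI = 299.
PM10: 465.62 lies in 418.04–576.75, so I_lo=201, I_hi=300, C_lo=418.04, C_hi=576.75.
(300−201)/(576.75−418.04) × (465.62−418.04) + 201 = 99/158.71 × 47.58 + 201 ≈ 230.68 → 231.
Sub-indices: PM2.5→92, SO₂→232, NO₂→86, O₃→299, PM10→231. Overall AQI = max = 299; dominant pollutant is O₃.
AQI 299: Very Unhealthy.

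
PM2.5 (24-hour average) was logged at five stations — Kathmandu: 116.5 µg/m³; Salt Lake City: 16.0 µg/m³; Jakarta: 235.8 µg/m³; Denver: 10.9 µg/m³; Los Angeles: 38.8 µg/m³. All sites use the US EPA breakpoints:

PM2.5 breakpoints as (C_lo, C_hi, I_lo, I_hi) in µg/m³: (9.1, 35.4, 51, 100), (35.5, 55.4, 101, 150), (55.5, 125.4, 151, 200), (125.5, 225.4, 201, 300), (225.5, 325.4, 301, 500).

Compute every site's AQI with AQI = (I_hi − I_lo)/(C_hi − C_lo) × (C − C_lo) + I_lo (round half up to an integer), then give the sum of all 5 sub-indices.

743

Kathmandu: 116.5 lies in 55.5–125.4, so I_lo=151, I_hi=200, C_lo=55.5, C_hi=125.4.
(200−151)/(125.4−55.5) × (116.5−55.5) + 151 = 49/69.9 × 61.0 + 151 ≈ 193.76 → 194.
Salt Lake City: row 9.1–35.4 (AQI 51–100). (100−51)·(16.0−9.1)/(35.4−9.1) + 51 = 49·6.9/26.3 + 51 ≈ 63.86 → 64.
Jakarta: 235.8 lies in 225.5–325.4, so I_lo=301, I_hi=500, C_lo=225.5, C_hi=325.4.
(500−301)/(325.4−225.5) × (235.8−225.5) + 301 = 199/99.9 × 10.3 + 301 ≈ 321.52 → 322.
Denver: 10.9 ∈ [9.1, 35.4] ↔ index [51, 100].
51 + (10.9−9.1)·(100−51)/(35.4−9.1) = 51 + 1.8·49/26.3 ≈ 54.35, so AQI = 54.
Los Angeles 38.8: bracket 35.5–55.4 → index 101–150; slope 49/19.9, offset 3.3.
AQI = 101 + 49/19.9·3.3 ≈ 109.13 ⇒ 109.
AQIs: Kathmandu=194, Salt Lake City=64, Jakarta=322, Denver=54, Los Angeles=109. Sum = 194 + 64 + 322 + 54 + 109 = 743.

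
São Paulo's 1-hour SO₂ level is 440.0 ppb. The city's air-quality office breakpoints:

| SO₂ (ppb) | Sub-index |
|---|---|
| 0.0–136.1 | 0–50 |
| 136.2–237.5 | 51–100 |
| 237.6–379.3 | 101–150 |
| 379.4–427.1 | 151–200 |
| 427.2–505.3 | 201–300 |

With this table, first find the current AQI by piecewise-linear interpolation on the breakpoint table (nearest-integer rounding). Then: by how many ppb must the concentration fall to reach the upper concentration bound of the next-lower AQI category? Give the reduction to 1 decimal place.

12.9

SO₂ 440.0: bracket 427.2–505.3 → index 201–300; slope 99/78.1, offset 12.8.
AQI = 201 + 99/78.1·12.8 ≈ 217.23 ⇒ 217.
Current AQI 217 is in the Very Unhealthy range (201–300). The next-lower category tops out at AQI 200, whose upper concentration bound is 427.1 ppb.
Reduction needed = 440.0 − 427.1 = 12.9 ppb.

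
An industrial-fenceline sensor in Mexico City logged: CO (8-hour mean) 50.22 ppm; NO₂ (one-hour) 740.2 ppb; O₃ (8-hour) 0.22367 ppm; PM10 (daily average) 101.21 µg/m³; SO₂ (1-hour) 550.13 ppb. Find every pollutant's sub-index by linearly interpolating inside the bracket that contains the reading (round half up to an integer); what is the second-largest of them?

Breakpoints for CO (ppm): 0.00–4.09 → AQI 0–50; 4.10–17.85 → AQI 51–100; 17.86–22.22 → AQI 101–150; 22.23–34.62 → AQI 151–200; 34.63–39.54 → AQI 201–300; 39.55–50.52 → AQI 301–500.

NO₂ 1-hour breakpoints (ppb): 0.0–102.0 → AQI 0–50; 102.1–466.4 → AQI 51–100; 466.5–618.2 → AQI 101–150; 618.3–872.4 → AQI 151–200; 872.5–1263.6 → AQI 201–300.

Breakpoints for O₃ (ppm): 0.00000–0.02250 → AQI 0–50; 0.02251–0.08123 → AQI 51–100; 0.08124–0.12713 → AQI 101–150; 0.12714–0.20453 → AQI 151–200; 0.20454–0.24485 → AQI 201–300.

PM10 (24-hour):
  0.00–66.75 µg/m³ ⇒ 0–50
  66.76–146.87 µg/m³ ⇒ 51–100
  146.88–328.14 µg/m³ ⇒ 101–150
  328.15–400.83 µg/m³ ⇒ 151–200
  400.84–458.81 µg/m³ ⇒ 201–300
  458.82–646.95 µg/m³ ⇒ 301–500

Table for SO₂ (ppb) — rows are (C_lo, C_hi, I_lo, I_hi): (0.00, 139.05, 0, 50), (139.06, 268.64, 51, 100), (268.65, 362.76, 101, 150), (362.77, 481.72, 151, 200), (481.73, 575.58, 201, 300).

CO: row 39.55–50.52 (AQI 301–500). (500−301)·(50.22−39.55)/(50.52−39.55) + 301 = 199·10.67/10.97 + 301 ≈ 494.56 → 495.
NO₂: 740.2 ∈ [618.3, 872.4] ↔ index [151, 200].
151 + (740.2−618.3)·(200−151)/(872.4−618.3) = 151 + 121.9·49/254.1 ≈ 174.51, so AQI = 175.
O₃: row 0.20454–0.24485 (AQI 201–300). (300−201)·(0.22367−0.20454)/(0.24485−0.20454) + 201 = 99·0.01913/0.04031 + 201 ≈ 247.98 → 248.
PM10 101.21: bracket 66.76–146.87 → index 51–100; slope 49/80.11, offset 34.45.
AQI = 51 + 49/80.11·34.45 ≈ 72.07 ⇒ 72.
SO₂: 550.13 ∈ [481.73, 575.58] ↔ index [201, 300].
201 + (550.13−481.73)·(300−201)/(575.58−481.73) = 201 + 68.40·99/93.85 ≈ 273.15, so AQI = 273.
Sub-indices: CO→495, NO₂→175, O₃→248, PM10→72, SO₂→273. Ranked high→low: 495, 273, 248, 175, 72. Second-highest sub-index = 273.

273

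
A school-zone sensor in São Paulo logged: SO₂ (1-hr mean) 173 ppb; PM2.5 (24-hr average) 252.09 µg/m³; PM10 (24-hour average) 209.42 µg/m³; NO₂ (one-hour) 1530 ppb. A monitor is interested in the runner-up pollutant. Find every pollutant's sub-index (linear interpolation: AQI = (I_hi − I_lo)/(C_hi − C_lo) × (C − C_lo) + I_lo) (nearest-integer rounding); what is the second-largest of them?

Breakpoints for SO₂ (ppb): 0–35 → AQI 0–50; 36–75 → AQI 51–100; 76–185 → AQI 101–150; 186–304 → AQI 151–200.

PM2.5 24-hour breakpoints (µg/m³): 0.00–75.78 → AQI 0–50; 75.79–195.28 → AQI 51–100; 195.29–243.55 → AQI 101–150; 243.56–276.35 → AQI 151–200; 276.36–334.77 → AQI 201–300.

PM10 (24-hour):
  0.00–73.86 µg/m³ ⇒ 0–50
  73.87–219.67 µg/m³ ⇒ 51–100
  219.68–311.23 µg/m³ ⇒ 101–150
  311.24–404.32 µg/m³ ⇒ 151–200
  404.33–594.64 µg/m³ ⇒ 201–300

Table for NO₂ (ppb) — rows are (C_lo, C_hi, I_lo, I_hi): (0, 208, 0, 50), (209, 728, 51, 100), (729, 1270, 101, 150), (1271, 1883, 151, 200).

SO₂: 173 lies in 76–185, so I_lo=101, I_hi=150, C_lo=76, C_hi=185.
(150−101)/(185−76) × (173−76) + 101 = 49/109 × 97 + 101 ≈ 144.61 → 145.
PM2.5: 252.09 lies in 243.56–276.35, so I_lo=151, I_hi=200, C_lo=243.56, C_hi=276.35.
(200−151)/(276.35−243.56) × (252.09−243.56) + 151 = 49/32.79 × 8.53 + 151 ≈ 163.75 → 164.
PM10: 209.42 lies in 73.87–219.67, so I_lo=51, I_hi=100, C_lo=73.87, C_hi=219.67.
(100−51)/(219.67−73.87) × (209.42−73.87) + 51 = 49/145.80 × 135.55 + 51 ≈ 96.56 → 97.
NO₂: 1530 ∈ [1271, 1883] ↔ index [151, 200].
151 + (1530−1271)·(200−151)/(1883−1271) = 151 + 259·49/612 ≈ 171.74, so AQI = 172.
Sub-indices: SO₂→145, PM2.5→164, PM10→97, NO₂→172. Ranked high→low: 172, 164, 145, 97. Second-highest sub-index = 164.

164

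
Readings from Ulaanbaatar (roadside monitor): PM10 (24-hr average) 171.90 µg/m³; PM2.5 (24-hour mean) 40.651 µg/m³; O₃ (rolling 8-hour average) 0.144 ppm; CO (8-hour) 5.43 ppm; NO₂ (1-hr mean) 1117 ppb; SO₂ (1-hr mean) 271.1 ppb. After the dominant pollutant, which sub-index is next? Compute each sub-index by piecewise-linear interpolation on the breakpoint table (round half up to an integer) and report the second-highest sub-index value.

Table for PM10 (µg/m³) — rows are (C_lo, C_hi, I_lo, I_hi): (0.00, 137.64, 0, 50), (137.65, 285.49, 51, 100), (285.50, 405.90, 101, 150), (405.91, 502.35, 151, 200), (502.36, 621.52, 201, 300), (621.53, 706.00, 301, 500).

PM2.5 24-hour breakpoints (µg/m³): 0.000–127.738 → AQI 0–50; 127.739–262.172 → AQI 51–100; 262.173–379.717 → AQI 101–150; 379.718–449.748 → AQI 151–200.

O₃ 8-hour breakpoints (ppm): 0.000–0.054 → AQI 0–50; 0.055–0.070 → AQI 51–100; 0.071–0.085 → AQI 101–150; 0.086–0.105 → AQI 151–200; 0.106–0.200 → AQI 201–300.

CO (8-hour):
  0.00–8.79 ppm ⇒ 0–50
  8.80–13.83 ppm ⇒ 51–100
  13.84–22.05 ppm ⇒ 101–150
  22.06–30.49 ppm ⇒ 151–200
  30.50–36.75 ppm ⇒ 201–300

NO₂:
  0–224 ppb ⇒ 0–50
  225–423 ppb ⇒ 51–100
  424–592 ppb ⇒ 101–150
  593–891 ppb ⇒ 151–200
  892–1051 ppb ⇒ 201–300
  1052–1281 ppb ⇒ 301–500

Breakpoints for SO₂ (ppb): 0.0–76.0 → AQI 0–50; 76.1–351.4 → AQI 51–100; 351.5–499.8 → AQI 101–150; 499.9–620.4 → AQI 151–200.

PM10: row 137.65–285.49 (AQI 51–100). (100−51)·(171.90−137.65)/(285.49−137.65) + 51 = 49·34.25/147.84 + 51 ≈ 62.35 → 62.
PM2.5: 40.651 ∈ [0.000, 127.738] ↔ index [0, 50].
0 + (40.651−0.000)·(50−0)/(127.738−0.000) = 0 + 40.651·50/127.738 ≈ 15.91, so AQI = 16.
O₃: 0.144 ∈ [0.106, 0.200] ↔ index [201, 300].
201 + (0.144−0.106)·(300−201)/(0.200−0.106) = 201 + 0.038·99/0.094 ≈ 241.02, so AQI = 241.
CO 5.43: bracket 0.00–8.79 → index 0–50; slope 50/8.79, offset 5.43.
AQI = 0 + 50/8.79·5.43 ≈ 30.89 ⇒ 31.
NO₂ 1117: bracket 1052–1281 → index 301–500; slope 199/229, offset 65.
AQI = 301 + 199/229·65 ≈ 357.48 ⇒ 357.
SO₂: row 76.1–351.4 (AQI 51–100). (100−51)·(271.1−76.1)/(351.4−76.1) + 51 = 49·195.0/275.3 + 51 ≈ 85.71 → 86.
Sub-indices: PM10→62, PM2.5→16, O₃→241, CO→31, NO₂→357, SO₂→86. Ranked high→low: 357, 241, 86, 62, 31, 16. Second-highest sub-index = 241.

241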